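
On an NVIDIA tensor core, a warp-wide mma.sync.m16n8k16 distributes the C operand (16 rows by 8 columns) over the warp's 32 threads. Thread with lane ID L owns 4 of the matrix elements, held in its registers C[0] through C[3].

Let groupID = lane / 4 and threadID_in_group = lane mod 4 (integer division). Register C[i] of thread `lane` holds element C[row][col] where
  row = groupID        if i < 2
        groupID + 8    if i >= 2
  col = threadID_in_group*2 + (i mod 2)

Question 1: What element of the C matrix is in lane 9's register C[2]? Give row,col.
10,2

lane 9⇒9/4=2, 9 mod 4=1
i=2  r:2+8⇒10  c:2·1+0⇒2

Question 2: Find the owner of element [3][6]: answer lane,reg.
15,0

r=3->g=3,rb=0  c=6->t=3,b0=0
L=3*4+3=15  i=0*2+0=0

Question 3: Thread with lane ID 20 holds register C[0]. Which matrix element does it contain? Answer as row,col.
L=20->gid=20>>2=5, tid=20&3=0
[0]->row 5+0=5  col 0·2+0=0

5,0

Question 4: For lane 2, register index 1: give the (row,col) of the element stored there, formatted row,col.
L=2->gid=2>>2=0, tid=2&3=2
[1]->row 0+0=0  col 2·2+1=5

0,5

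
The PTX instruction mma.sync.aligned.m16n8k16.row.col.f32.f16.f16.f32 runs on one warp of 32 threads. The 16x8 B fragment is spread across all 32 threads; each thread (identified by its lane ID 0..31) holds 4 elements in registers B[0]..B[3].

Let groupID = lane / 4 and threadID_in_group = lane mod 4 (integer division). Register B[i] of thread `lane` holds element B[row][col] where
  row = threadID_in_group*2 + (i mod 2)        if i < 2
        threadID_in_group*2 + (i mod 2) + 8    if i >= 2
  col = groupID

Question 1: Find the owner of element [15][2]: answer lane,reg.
11,3

c: 2->gid=2  r: 15->r8=1,tid=3,i&1=1
L=2*4+3=11  i=1*2+1=3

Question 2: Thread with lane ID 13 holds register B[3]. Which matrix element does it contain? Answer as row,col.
11,3

lane 13: g=3 (13/4), t=1 (13%4)
i=3: r=1*2+1+8=11, c=g=3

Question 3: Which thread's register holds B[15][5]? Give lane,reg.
c=5⇒gr=5  r=15⇒Rb=1,th=3,odd=1
L=5*4+3=23  i=1*2+1=3

23,3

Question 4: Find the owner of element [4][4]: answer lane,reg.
18,0

c=4->g=4  r=4->rb=0,t=2,b0=0
L=4*4+2=18  i=0*2+0=0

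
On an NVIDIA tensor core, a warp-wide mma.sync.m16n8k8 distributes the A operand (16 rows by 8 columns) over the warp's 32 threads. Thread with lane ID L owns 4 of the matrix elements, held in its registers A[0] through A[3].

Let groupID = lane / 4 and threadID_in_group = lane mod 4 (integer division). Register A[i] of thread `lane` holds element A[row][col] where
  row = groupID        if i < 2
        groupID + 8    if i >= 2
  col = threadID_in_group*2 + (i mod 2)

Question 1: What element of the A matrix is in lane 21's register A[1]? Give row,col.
5,3

lane 21: G=5 (21/4), T=1 (21%4)
i=1: r=5+0=5, c=1*2+1=3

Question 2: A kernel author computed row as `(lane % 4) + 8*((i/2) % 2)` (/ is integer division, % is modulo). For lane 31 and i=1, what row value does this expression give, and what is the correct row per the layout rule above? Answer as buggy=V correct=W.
`(lane % 4) + 8*((i/2) % 2)`[31,1]=>3
lane 31=>31/4=7, 31 mod 4=3
i=1  r:7+0=>7  c:2·3+1=>7
row: 3 vs 7

buggy=3 correct=7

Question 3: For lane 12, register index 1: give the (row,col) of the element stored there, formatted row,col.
3,1

L=12→G=12>>2=3, T=12&3=0
[1]→row 3+0=3  col 0·2+1=1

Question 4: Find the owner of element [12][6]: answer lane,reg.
19,2

r=12→G=4,rhi=1  c=6→T=3,p=0
L=4*4+3=19  i=1*2+0=2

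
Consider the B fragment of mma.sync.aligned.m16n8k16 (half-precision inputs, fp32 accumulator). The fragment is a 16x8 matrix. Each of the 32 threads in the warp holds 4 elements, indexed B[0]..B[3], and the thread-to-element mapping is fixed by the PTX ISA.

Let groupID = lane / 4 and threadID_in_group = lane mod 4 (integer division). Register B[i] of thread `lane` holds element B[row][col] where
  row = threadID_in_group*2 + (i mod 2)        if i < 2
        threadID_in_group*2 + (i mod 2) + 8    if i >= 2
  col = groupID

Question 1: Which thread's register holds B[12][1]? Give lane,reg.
c=1⇒gr=1  r=12⇒Rb=1,th=2,odd=0
L=1*4+2=6  i=1*2+0=2

6,2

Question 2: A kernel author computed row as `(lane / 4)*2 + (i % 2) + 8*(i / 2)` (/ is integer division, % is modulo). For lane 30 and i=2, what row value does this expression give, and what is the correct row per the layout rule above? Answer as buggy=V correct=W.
buggy=22 correct=12

`(lane / 4)*2 + (i % 2) + 8*(i / 2)`[30,2]->22
lane 30->30/4=7, 30 mod 4=2
i=2  r:2·2+0+8->12  c:7
row: 22 vs 12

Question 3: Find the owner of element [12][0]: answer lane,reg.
2,2

c=0⇒gr=0  r=12⇒Rb=1,th=2,odd=0
L=0*4+2=2  i=1*2+0=2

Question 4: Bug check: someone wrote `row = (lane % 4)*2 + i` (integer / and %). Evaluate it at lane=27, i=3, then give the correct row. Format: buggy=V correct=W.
buggy=9 correct=15

`(lane % 4)*2 + i`[27,3]->9
lane 27: gid=6 (27/4), tid=3 (27%4)
i=3: r=3*2+1+8=15, c=gid=6
row: 9 vs 15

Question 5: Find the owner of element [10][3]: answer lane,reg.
13,2

c: 3->gid=3  r: 10->r8=1,tid=1,i&1=0
L=3*4+1=13  i=1*2+0=2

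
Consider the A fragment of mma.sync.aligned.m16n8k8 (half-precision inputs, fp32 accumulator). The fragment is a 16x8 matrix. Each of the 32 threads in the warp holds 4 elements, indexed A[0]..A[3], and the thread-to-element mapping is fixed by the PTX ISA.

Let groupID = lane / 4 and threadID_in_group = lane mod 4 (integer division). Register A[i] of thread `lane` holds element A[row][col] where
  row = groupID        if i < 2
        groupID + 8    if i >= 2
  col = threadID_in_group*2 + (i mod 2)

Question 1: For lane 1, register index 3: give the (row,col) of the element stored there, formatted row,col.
8,3

lane 1→1/4=0, 1 mod 4=1
i=3  r:0+8→8  c:2·1+1→3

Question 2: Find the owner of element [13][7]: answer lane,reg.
r=13⇒gr=5,Rb=1  c=7⇒th=3,odd=1
L=5*4+3=23  i=1*2+1=3

23,3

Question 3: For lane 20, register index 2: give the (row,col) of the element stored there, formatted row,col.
lane 20: gr=5 (20/4), th=0 (20%4)
i=2: r=5+8=13, c=0*2+0=0

13,0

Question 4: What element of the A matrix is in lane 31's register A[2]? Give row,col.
L=31->gid=31>>2=7, tid=31&3=3
[2]->row 7+8=15  col 3·2+0=6

15,6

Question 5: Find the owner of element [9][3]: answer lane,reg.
5,3

r=9⇒gr=1,Rb=1  c=3⇒th=1,odd=1
L=1*4+1=5  i=1*2+1=3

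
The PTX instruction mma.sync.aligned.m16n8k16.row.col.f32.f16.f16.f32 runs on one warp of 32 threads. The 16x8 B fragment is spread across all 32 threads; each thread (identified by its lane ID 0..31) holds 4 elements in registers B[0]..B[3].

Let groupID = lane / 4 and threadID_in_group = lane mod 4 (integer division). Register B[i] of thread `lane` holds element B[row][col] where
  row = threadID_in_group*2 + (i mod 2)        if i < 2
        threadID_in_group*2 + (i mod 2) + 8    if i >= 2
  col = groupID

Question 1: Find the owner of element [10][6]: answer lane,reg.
c=6⇒gr=6  r=10⇒Rb=1,th=1,odd=0
L=6*4+1=25  i=1*2+0=2

25,2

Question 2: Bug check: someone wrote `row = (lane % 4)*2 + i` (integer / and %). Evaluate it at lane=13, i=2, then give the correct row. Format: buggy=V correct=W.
buggy=4 correct=10

`(lane % 4)*2 + i`[13,2]→4
13: G=3,T=1
[2] (1*2+0+8,3) = (10,3)
row: 4 vs 10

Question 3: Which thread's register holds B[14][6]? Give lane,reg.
c=6⇒gr=6  r=14⇒Rb=1,th=3,odd=0
L=6*4+3=27  i=1*2+0=2

27,2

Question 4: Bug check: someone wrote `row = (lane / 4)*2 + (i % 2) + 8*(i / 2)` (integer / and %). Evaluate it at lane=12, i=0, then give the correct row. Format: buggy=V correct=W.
`(lane / 4)*2 + (i % 2) + 8*(i / 2)`[12,0]⇒6
L=12⇒gr=12>>2=3, th=12&3=0
[0]⇒row 0·2+0+0=0  col gr=3
row: 6 vs 0

buggy=6 correct=0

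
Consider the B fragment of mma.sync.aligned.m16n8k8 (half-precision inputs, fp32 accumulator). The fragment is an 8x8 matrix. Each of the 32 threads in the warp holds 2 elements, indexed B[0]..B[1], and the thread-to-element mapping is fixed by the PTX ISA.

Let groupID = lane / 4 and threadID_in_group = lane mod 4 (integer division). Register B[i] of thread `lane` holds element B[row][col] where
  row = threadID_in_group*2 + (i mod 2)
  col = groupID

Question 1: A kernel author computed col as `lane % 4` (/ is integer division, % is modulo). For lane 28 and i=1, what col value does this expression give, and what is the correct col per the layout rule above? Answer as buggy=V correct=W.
`lane % 4`[28,1]->0
28: g=7,t=0
[1] (0*2+1,7) = (1,7)
col: 0 vs 7

buggy=0 correct=7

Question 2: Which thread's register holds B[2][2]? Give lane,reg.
9,0

c: 2->gid=2  r: 2->tid=1,i&1=0
L=2*4+1=9  i=0=0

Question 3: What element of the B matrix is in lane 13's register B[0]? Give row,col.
lane 13→13/4=3, 13 mod 4=1
i=0  r:2·1+0→2  c:3

2,3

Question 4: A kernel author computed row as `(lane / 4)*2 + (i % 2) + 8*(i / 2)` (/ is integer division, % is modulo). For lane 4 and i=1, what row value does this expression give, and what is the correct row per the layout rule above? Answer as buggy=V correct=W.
`(lane / 4)*2 + (i % 2) + 8*(i / 2)`[4,1]->3
L=4->gid=4>>2=1, tid=4&3=0
[1]->row 0·2+1=1  col gid=1
row: 3 vs 1

buggy=3 correct=1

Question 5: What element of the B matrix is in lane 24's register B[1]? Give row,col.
1,6

lane 24=>24/4=6, 24 mod 4=0
i=1  r:2·0+1=>1  c:6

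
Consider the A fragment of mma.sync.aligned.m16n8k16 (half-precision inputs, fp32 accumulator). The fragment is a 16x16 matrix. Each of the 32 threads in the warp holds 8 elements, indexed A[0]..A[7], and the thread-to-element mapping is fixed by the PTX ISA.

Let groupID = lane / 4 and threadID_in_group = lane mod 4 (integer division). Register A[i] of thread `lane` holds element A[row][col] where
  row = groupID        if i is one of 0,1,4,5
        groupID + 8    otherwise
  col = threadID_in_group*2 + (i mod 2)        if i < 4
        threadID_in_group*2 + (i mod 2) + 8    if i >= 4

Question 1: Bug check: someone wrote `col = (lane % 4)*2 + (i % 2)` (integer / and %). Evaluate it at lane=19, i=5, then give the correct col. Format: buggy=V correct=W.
`(lane % 4)*2 + (i % 2)`[19,5]->7
L=19->g=19>>2=4, t=19&3=3
[5]->row 4+0=4  col 3·2+1+8=15
col: 7 vs 15

buggy=7 correct=15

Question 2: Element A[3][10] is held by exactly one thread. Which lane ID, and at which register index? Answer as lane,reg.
r: 3->gid=3,r8=0  c: 10->c8=1,tid=1,i&1=0
L=3*4+1=13  i=1*4+0*2+0=4

13,4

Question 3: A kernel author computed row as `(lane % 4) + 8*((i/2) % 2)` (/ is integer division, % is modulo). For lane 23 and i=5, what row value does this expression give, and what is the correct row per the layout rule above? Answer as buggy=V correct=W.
`(lane % 4) + 8*((i/2) % 2)`[23,5]->3
lane 23->23/4=5, 23 mod 4=3
i=5  r:5+0->5  c:2·3+1+8->15
row: 3 vs 5

buggy=3 correct=5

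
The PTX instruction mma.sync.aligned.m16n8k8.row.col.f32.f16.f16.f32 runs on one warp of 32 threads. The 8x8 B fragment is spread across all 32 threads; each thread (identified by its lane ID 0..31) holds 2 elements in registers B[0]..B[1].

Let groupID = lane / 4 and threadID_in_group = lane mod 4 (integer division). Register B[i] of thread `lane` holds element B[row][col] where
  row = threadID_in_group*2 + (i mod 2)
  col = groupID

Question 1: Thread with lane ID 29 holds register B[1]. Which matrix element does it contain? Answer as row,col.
3,7

L=29->gid=29>>2=7, tid=29&3=1
[1]->row 1·2+1=3  col gid=7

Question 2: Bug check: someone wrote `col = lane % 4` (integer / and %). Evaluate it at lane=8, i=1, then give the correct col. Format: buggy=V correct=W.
`lane % 4`[8,1]->0
lane 8->8/4=2, 8 mod 4=0
i=1  r:2·0+1->1  c:2
col: 0 vs 2

buggy=0 correct=2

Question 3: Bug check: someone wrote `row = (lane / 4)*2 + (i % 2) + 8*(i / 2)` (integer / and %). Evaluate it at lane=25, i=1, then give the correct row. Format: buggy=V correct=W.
`(lane / 4)*2 + (i % 2) + 8*(i / 2)`[25,1]→13
25: G=6,T=1
[1] (1*2+1,6) = (3,6)
row: 13 vs 3

buggy=13 correct=3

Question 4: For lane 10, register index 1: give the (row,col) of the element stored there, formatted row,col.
L=10->g=10>>2=2, t=10&3=2
[1]->row 2·2+1=5  col g=2

5,2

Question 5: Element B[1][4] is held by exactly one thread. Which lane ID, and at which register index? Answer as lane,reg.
c: 4->gid=4  r: 1->tid=0,i&1=1
L=4*4+0=16  i=1=1

16,1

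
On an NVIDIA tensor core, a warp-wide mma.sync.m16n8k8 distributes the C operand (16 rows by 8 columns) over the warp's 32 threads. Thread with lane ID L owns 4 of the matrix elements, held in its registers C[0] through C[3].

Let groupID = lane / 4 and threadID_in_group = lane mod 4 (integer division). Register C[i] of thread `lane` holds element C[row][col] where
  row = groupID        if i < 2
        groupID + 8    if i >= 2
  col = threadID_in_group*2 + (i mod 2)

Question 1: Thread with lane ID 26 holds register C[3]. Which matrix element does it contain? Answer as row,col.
26: grp=6,tig=2
[3] (6+8,2*2+1) = (14,5)

14,5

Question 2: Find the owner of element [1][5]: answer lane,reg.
r: 1->gid=1,r8=0  c: 5->tid=2,i&1=1
L=1*4+2=6  i=0*2+1=1

6,1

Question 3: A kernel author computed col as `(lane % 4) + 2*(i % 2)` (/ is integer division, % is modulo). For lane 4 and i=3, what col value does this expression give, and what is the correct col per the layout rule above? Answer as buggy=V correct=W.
`(lane % 4) + 2*(i % 2)`[4,3]→2
4: G=1,T=0
[3] (1+8,0*2+1) = (9,1)
col: 2 vs 1

buggy=2 correct=1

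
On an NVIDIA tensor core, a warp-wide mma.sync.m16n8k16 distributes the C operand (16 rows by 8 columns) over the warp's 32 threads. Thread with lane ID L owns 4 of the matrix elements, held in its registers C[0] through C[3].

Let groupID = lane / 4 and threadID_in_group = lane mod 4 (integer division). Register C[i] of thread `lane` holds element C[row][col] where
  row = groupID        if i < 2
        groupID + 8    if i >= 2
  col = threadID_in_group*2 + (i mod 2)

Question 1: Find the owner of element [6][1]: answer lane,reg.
r=6⇒gr=6,Rb=0  c=1⇒th=0,odd=1
L=6*4+0=24  i=0*2+1=1

24,1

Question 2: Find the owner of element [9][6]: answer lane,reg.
7,2

r: 9->gid=1,r8=1  c: 6->tid=3,i&1=0
L=1*4+3=7  i=1*2+0=2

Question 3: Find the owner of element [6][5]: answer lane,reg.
26,1

r=6->g=6,rb=0  c=5->t=2,b0=1
L=6*4+2=26  i=0*2+1=1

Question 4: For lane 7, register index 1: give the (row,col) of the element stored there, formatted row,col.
lane 7⇒7/4=1, 7 mod 4=3
i=1  r:1+0⇒1  c:2·3+1⇒7

1,7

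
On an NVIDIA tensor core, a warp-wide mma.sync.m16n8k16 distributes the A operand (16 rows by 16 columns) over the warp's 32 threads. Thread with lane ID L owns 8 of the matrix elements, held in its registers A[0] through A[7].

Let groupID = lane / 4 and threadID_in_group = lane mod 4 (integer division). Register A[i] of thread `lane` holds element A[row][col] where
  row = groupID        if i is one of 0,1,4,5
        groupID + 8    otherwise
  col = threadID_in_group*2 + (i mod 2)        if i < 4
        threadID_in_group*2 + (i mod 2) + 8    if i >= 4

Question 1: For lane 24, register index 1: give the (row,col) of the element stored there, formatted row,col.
6,1

lane 24: g=6 (24/4), t=0 (24%4)
i=1: r=6+0=6, c=0*2+1+0=1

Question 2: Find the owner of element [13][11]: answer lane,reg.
r=13⇒gr=5,Rb=1  c=11⇒Cb=1,th=1,odd=1
L=5*4+1=21  i=1*4+1*2+1=7

21,7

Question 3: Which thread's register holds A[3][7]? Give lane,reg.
15,1

r: 3->gid=3,r8=0  c: 7->c8=0,tid=3,i&1=1
L=3*4+3=15  i=0*4+0*2+1=1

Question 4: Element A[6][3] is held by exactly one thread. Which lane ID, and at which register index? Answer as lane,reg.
r=6⇒gr=6,Rb=0  c=3⇒Cb=0,th=1,odd=1
L=6*4+1=25  i=0*4+0*2+1=1

25,1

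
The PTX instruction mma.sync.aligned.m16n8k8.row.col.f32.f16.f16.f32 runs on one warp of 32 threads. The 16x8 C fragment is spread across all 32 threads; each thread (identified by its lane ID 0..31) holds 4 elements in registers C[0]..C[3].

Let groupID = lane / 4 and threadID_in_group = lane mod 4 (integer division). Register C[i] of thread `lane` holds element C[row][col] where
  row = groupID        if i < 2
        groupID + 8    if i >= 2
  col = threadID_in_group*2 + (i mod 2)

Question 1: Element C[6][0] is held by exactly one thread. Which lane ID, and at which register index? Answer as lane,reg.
r=6→G=6,rhi=0  c=0→T=0,p=0
L=6*4+0=24  i=0*2+0=0

24,0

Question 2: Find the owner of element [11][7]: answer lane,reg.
r:11=>grp=3,rB=1  c:7=>tig=3,lo=1
L=3*4+3=15  i=1*2+1=3

15,3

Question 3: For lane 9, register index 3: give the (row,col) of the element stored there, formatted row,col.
lane 9: g=2 (9/4), t=1 (9%4)
i=3: r=2+8=10, c=1*2+1=3

10,3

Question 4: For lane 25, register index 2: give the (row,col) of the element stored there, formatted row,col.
14,2

L=25=>grp=25>>2=6, tig=25&3=1
[2]=>row 6+8=14  col 1·2+0=2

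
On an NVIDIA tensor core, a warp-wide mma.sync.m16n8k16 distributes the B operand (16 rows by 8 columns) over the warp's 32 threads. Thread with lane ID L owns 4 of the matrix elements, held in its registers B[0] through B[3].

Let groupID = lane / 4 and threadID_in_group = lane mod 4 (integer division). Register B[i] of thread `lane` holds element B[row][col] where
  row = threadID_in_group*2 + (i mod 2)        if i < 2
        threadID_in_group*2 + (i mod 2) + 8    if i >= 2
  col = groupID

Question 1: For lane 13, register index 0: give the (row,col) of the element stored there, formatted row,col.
2,3

lane 13→13/4=3, 13 mod 4=1
i=0  r:2·1+0+0→2  c:3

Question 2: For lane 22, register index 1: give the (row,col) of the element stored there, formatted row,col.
lane 22⇒22/4=5, 22 mod 4=2
i=1  r:2·2+1+0⇒5  c:5

5,5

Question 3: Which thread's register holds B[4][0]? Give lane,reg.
2,0

c=0->g=0  r=4->rb=0,t=2,b0=0
L=0*4+2=2  i=0*2+0=0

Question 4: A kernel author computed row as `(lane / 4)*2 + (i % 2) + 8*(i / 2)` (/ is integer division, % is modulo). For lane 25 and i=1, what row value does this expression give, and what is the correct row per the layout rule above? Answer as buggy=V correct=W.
`(lane / 4)*2 + (i % 2) + 8*(i / 2)`[25,1]⇒13
lane 25: gr=6 (25/4), th=1 (25%4)
i=1: r=1*2+1+0=3, c=gr=6
row: 13 vs 3

buggy=13 correct=3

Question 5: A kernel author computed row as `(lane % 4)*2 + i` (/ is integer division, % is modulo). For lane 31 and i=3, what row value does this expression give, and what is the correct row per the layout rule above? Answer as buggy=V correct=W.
buggy=9 correct=15

`(lane % 4)*2 + i`[31,3]⇒9
L=31⇒gr=31>>2=7, th=31&3=3
[3]⇒row 3·2+1+8=15  col gr=7
row: 9 vs 15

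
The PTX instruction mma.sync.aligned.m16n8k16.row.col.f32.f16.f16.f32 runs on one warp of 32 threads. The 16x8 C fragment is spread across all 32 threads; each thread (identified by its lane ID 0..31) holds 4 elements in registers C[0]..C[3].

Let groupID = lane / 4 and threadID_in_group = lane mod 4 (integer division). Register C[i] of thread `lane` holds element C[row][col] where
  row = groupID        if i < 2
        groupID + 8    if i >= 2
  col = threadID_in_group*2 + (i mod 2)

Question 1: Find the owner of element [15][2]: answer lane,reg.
29,2

r:15=>grp=7,rB=1  c:2=>tig=1,lo=0
L=7*4+1=29  i=1*2+0=2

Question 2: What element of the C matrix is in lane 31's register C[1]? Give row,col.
lane 31: grp=7 (31/4), tig=3 (31%4)
i=1: r=7+0=7, c=3*2+1=7

7,7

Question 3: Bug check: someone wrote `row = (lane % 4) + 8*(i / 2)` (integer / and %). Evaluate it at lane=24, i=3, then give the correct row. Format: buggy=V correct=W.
`(lane % 4) + 8*(i / 2)`[24,3]->8
24: gid=6,tid=0
[3] (6+8,0*2+1) = (14,1)
row: 8 vs 14

buggy=8 correct=14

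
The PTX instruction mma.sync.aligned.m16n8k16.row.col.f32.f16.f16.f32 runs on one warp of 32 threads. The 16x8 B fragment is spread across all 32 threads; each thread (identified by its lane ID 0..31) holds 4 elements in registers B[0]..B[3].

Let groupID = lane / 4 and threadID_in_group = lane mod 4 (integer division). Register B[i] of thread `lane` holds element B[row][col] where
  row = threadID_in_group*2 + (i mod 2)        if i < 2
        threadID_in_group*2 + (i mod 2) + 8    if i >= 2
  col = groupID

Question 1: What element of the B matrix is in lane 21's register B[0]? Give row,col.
2,5

21: g=5,t=1
[0] (1*2+0+0,5) = (2,5)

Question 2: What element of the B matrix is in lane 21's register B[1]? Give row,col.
lane 21: gr=5 (21/4), th=1 (21%4)
i=1: r=1*2+1+0=3, c=gr=5

3,5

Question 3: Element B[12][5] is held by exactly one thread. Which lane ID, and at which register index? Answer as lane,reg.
c: 5->gid=5  r: 12->r8=1,tid=2,i&1=0
L=5*4+2=22  i=1*2+0=2

22,2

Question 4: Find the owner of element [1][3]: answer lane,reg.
c: 3->gid=3  r: 1->r8=0,tid=0,i&1=1
L=3*4+0=12  i=0*2+1=1

12,1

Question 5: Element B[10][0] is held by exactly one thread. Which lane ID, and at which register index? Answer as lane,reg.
c=0->g=0  r=10->rb=1,t=1,b0=0
L=0*4+1=1  i=1*2+0=2

1,2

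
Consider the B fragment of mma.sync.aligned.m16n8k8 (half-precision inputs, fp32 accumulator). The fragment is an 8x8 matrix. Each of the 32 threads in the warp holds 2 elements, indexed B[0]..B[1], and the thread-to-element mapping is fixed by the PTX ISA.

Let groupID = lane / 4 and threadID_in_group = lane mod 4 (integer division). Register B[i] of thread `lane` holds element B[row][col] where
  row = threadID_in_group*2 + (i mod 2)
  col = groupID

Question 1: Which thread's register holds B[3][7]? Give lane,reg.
29,1

c: 7->gid=7  r: 3->tid=1,i&1=1
L=7*4+1=29  i=1=1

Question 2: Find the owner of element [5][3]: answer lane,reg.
c=3⇒gr=3  r=5⇒th=2,odd=1
L=3*4+2=14  i=1=1

14,1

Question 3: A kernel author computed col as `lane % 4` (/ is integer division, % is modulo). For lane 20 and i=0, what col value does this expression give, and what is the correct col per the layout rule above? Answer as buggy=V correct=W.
`lane % 4`[20,0]→0
lane 20→20/4=5, 20 mod 4=0
i=0  r:2·0+0→0  c:5
col: 0 vs 5

buggy=0 correct=5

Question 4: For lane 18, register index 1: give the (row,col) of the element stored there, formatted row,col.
5,4

L=18→G=18>>2=4, T=18&3=2
[1]→row 2·2+1=5  col G=4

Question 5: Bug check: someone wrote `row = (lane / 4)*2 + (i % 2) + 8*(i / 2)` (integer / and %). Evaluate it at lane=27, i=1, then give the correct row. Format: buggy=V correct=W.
buggy=13 correct=7

`(lane / 4)*2 + (i % 2) + 8*(i / 2)`[27,1]->13
lane 27: gid=6 (27/4), tid=3 (27%4)
i=1: r=3*2+1=7, c=gid=6
row: 13 vs 7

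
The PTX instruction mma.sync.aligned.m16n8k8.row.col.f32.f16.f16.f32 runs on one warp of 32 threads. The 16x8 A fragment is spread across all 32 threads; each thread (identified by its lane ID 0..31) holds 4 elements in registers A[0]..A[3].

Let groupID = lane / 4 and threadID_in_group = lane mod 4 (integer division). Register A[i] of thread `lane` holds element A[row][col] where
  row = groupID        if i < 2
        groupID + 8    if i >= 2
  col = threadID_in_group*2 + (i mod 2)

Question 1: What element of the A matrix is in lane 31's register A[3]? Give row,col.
lane 31->31/4=7, 31 mod 4=3
i=3  r:7+8->15  c:2·3+1->7

15,7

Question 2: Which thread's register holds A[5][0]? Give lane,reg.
20,0

r: 5->gid=5,r8=0  c: 0->tid=0,i&1=0
L=5*4+0=20  i=0*2+0=0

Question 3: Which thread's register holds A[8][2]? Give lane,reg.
r=8→G=0,rhi=1  c=2→T=1,p=0
L=0*4+1=1  i=1*2+0=2

1,2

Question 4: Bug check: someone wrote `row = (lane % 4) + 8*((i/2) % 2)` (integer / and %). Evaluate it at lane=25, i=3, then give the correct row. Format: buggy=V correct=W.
`(lane % 4) + 8*((i/2) % 2)`[25,3]=>9
lane 25=>25/4=6, 25 mod 4=1
i=3  r:6+8=>14  c:2·1+1=>3
row: 9 vs 14

buggy=9 correct=14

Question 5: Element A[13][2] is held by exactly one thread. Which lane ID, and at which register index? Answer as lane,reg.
21,2

r=13→G=5,rhi=1  c=2→T=1,p=0
L=5*4+1=21  i=1*2+0=2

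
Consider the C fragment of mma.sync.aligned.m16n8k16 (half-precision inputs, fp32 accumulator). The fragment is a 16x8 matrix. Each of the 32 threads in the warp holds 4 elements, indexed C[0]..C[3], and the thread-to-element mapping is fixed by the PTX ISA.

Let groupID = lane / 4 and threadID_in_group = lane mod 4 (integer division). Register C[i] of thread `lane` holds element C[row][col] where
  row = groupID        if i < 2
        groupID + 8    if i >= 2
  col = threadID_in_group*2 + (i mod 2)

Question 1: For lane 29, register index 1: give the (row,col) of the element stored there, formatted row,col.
7,3

L=29->g=29>>2=7, t=29&3=1
[1]->row 7+0=7  col 1·2+1=3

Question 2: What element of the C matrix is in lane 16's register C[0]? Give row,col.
lane 16→16/4=4, 16 mod 4=0
i=0  r:4+0→4  c:2·0+0→0

4,0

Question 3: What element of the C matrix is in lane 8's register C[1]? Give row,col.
2,1

lane 8: gid=2 (8/4), tid=0 (8%4)
i=1: r=2+0=2, c=0*2+1=1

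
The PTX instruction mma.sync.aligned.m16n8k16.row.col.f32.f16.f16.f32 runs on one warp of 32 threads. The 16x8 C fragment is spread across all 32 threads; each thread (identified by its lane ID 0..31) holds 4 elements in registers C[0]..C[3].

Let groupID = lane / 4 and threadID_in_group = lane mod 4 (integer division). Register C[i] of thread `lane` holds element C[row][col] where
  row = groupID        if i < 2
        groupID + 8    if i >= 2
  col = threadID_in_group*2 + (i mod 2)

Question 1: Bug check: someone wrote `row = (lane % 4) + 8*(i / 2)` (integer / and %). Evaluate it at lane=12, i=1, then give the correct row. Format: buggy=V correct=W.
`(lane % 4) + 8*(i / 2)`[12,1]->0
lane 12->12/4=3, 12 mod 4=0
i=1  r:3+0->3  c:2·0+1->1
row: 0 vs 3

buggy=0 correct=3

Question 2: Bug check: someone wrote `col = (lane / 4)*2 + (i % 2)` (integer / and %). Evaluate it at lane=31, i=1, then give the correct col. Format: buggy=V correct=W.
`(lane / 4)*2 + (i % 2)`[31,1]⇒15
lane 31⇒31/4=7, 31 mod 4=3
i=1  r:7+0⇒7  c:2·3+1⇒7
col: 15 vs 7

buggy=15 correct=7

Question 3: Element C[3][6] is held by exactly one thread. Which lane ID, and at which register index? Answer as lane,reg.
r:3=>grp=3,rB=0  c:6=>tig=3,lo=0
L=3*4+3=15  i=0*2+0=0

15,0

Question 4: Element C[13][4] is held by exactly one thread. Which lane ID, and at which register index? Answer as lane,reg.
r: 13->gid=5,r8=1  c: 4->tid=2,i&1=0
L=5*4+2=22  i=1*2+0=2

22,2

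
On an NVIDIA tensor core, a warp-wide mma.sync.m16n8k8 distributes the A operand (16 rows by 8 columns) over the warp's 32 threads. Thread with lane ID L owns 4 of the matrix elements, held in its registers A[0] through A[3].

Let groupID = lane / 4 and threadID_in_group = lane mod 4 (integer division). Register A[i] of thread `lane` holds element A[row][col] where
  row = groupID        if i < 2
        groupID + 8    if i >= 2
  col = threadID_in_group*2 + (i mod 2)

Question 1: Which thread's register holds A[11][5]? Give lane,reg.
r:11=>grp=3,rB=1  c:5=>tig=2,lo=1
L=3*4+2=14  i=1*2+1=3

14,3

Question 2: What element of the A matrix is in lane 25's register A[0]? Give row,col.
lane 25: G=6 (25/4), T=1 (25%4)
i=0: r=6+0=6, c=1*2+0=2

6,2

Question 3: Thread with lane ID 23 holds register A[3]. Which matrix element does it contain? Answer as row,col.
lane 23=>23/4=5, 23 mod 4=3
i=3  r:5+8=>13  c:2·3+1=>7

13,7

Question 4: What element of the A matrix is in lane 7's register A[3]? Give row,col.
7: gid=1,tid=3
[3] (1+8,3*2+1) = (9,7)

9,7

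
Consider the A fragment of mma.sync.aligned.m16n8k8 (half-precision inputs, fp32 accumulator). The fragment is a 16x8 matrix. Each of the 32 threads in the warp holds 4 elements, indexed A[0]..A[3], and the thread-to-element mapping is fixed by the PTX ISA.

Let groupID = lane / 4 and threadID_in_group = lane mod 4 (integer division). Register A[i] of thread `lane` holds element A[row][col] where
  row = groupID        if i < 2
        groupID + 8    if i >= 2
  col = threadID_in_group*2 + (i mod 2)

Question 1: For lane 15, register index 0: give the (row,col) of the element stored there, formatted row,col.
lane 15→15/4=3, 15 mod 4=3
i=0  r:3+0→3  c:2·3+0→6

3,6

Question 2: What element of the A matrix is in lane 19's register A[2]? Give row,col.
12,6

19: gid=4,tid=3
[2] (4+8,3*2+0) = (12,6)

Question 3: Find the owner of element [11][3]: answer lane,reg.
13,3

r=11⇒gr=3,Rb=1  c=3⇒th=1,odd=1
L=3*4+1=13  i=1*2+1=3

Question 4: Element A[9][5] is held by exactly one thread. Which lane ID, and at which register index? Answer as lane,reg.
6,3

r=9->g=1,rb=1  c=5->t=2,b0=1
L=1*4+2=6  i=1*2+1=3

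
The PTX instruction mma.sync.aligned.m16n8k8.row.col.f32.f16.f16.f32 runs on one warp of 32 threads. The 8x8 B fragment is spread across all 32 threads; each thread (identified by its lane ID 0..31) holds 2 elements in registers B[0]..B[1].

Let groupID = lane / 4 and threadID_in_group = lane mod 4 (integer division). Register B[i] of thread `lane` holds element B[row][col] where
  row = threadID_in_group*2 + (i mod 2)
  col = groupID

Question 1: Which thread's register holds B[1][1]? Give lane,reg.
4,1

c: 1->gid=1  r: 1->tid=0,i&1=1
L=1*4+0=4  i=1=1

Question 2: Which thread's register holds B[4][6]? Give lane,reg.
c=6⇒gr=6  r=4⇒th=2,odd=0
L=6*4+2=26  i=0=0

26,0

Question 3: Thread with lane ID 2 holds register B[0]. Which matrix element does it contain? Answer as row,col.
lane 2: g=0 (2/4), t=2 (2%4)
i=0: r=2*2+0=4, c=g=0

4,0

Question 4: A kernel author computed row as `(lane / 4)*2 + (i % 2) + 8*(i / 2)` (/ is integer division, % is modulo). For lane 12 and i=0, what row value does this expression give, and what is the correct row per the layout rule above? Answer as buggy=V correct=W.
`(lane / 4)*2 + (i % 2) + 8*(i / 2)`[12,0]->6
12: g=3,t=0
[0] (0*2+0,3) = (0,3)
row: 6 vs 0

buggy=6 correct=0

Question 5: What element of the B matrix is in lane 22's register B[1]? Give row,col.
5,5

lane 22: gid=5 (22/4), tid=2 (22%4)
i=1: r=2*2+1=5, c=gid=5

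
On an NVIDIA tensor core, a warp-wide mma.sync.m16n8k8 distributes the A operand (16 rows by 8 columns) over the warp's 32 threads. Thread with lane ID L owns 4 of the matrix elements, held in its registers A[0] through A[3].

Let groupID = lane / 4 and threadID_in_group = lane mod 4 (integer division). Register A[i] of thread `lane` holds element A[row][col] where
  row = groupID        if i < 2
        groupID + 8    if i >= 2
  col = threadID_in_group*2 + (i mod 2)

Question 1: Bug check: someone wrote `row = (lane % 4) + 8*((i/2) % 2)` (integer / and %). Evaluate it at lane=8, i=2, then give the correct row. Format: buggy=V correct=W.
`(lane % 4) + 8*((i/2) % 2)`[8,2]->8
L=8->g=8>>2=2, t=8&3=0
[2]->row 2+8=10  col 0·2+0=0
row: 8 vs 10

buggy=8 correct=10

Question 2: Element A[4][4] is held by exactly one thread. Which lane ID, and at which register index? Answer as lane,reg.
18,0

r: 4->gid=4,r8=0  c: 4->tid=2,i&1=0
L=4*4+2=18  i=0*2+0=0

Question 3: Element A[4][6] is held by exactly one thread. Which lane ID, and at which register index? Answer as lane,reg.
r=4⇒gr=4,Rb=0  c=6⇒th=3,odd=0
L=4*4+3=19  i=0*2+0=0

19,0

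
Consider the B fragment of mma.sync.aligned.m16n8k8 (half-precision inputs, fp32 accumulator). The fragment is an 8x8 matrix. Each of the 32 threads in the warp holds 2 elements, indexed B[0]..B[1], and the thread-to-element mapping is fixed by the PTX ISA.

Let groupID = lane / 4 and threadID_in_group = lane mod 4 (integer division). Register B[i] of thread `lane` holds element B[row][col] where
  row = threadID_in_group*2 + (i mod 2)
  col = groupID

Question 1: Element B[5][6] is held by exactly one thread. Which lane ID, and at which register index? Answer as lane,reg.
c: 6->gid=6  r: 5->tid=2,i&1=1
L=6*4+2=26  i=1=1

26,1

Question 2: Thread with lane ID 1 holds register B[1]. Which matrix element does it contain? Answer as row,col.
3,0

lane 1->1/4=0, 1 mod 4=1
i=1  r:2·1+1->3  c:0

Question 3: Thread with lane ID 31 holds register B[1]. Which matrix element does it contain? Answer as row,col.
L=31→G=31>>2=7, T=31&3=3
[1]→row 3·2+1=7  col G=7

7,7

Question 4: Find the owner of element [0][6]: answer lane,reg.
c=6⇒gr=6  r=0⇒th=0,odd=0
L=6*4+0=24  i=0=0

24,0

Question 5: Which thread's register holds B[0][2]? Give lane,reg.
c: 2->gid=2  r: 0->tid=0,i&1=0
L=2*4+0=8  i=0=0

8,0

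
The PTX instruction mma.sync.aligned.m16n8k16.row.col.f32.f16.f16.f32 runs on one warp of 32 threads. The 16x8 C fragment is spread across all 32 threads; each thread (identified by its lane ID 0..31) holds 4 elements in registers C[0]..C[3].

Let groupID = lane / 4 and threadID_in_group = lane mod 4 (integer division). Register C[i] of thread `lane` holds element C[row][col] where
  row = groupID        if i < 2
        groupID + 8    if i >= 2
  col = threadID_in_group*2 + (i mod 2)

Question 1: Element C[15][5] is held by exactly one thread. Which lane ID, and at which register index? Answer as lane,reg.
r=15⇒gr=7,Rb=1  c=5⇒th=2,odd=1
L=7*4+2=30  i=1*2+1=3

30,3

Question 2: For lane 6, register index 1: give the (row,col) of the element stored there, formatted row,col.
1,5

6: g=1,t=2
[1] (1+0,2*2+1) = (1,5)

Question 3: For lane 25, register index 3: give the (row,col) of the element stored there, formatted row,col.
14,3

25: G=6,T=1
[3] (6+8,1*2+1) = (14,3)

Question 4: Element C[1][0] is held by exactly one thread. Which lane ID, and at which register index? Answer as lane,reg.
r=1→G=1,rhi=0  c=0→T=0,p=0
L=1*4+0=4  i=0*2+0=0

4,0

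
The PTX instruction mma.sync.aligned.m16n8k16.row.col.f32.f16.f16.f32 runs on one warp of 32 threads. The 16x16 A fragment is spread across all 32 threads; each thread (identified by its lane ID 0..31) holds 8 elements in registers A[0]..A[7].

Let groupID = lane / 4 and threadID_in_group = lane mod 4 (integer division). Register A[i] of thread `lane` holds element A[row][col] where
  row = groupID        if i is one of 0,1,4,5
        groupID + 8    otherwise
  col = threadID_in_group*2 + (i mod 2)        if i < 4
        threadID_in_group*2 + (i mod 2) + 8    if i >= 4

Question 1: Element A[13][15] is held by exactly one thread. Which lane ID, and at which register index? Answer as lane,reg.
r:13=>grp=5,rB=1  c:15=>cB=1,tig=3,lo=1
L=5*4+3=23  i=1*4+1*2+1=7

23,7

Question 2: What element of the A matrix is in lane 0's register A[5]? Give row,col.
0,9

0: gid=0,tid=0
[5] (0+0,0*2+1+8) = (0,9)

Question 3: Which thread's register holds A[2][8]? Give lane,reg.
r: 2->gid=2,r8=0  c: 8->c8=1,tid=0,i&1=0
L=2*4+0=8  i=1*4+0*2+0=4

8,4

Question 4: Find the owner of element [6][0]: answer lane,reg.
24,0

r=6⇒gr=6,Rb=0  c=0⇒Cb=0,th=0,odd=0
L=6*4+0=24  i=0*4+0*2+0=0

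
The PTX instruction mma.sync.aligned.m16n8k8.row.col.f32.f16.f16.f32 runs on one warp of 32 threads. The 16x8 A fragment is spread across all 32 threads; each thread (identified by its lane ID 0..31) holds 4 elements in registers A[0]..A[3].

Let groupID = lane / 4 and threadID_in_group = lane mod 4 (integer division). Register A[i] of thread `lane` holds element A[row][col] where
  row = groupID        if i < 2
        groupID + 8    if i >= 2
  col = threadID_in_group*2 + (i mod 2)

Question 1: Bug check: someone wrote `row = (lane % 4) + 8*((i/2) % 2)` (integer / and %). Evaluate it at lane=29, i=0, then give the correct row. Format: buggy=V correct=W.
`(lane % 4) + 8*((i/2) % 2)`[29,0]->1
lane 29: gid=7 (29/4), tid=1 (29%4)
i=0: r=7+0=7, c=1*2+0=2
row: 1 vs 7

buggy=1 correct=7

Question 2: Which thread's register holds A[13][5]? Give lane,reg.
r=13->g=5,rb=1  c=5->t=2,b0=1
L=5*4+2=22  i=1*2+1=3

22,3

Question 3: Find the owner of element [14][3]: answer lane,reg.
r: 14->gid=6,r8=1  c: 3->tid=1,i&1=1
L=6*4+1=25  i=1*2+1=3

25,3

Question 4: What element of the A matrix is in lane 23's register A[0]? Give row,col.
5,6

lane 23->23/4=5, 23 mod 4=3
i=0  r:5+0->5  c:2·3+0->6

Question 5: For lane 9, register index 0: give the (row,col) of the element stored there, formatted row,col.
lane 9: gr=2 (9/4), th=1 (9%4)
i=0: r=2+0=2, c=1*2+0=2

2,2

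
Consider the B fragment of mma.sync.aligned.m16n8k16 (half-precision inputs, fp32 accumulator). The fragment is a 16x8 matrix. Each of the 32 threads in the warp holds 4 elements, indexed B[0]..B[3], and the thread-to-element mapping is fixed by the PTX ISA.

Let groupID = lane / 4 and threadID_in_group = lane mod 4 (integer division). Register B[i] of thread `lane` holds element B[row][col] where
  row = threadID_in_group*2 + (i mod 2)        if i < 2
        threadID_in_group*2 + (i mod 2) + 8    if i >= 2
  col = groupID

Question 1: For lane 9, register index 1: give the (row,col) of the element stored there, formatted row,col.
9: gr=2,th=1
[1] (1*2+1+0,2) = (3,2)

3,2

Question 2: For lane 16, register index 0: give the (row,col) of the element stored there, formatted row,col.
0,4

lane 16->16/4=4, 16 mod 4=0
i=0  r:2·0+0+0->0  c:4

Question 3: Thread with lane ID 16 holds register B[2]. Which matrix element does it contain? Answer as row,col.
8,4

lane 16: grp=4 (16/4), tig=0 (16%4)
i=2: r=0*2+0+8=8, c=grp=4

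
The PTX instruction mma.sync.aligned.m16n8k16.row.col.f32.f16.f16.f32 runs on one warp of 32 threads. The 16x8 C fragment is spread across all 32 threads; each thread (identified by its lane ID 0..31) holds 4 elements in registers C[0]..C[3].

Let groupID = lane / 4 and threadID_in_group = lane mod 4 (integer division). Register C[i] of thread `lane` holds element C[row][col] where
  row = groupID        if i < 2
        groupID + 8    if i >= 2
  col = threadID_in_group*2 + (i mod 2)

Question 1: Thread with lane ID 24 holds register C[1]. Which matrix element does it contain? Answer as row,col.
6,1

24: g=6,t=0
[1] (6+0,0*2+1) = (6,1)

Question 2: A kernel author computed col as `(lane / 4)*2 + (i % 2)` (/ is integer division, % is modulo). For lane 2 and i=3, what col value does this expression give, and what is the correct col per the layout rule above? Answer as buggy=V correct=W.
`(lane / 4)*2 + (i % 2)`[2,3]=>1
lane 2: grp=0 (2/4), tig=2 (2%4)
i=3: r=0+8=8, c=2*2+1=5
col: 1 vs 5

buggy=1 correct=5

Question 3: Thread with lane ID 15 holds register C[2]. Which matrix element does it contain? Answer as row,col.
15: gid=3,tid=3
[2] (3+8,3*2+0) = (11,6)

11,6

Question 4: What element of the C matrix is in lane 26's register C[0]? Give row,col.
L=26⇒gr=26>>2=6, th=26&3=2
[0]⇒row 6+0=6  col 2·2+0=4

6,4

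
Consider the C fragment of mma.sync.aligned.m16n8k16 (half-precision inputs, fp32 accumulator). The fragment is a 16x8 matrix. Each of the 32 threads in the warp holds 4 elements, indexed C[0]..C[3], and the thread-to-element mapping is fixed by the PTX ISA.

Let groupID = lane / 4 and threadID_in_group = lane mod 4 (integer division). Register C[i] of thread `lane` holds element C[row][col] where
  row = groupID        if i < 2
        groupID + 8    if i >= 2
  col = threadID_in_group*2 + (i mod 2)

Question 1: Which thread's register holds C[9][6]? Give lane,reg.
r=9→G=1,rhi=1  c=6→T=3,p=0
L=1*4+3=7  i=1*2+0=2

7,2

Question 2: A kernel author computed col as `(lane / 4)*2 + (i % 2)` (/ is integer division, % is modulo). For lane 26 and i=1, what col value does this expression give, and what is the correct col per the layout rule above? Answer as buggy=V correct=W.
`(lane / 4)*2 + (i % 2)`[26,1]->13
26: g=6,t=2
[1] (6+0,2*2+1) = (6,5)
col: 13 vs 5

buggy=13 correct=5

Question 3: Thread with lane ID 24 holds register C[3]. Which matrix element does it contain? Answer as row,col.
L=24⇒gr=24>>2=6, th=24&3=0
[3]⇒row 6+8=14  col 0·2+1=1

14,1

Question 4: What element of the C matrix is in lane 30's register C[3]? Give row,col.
L=30->g=30>>2=7, t=30&3=2
[3]->row 7+8=15  col 2·2+1=5

15,5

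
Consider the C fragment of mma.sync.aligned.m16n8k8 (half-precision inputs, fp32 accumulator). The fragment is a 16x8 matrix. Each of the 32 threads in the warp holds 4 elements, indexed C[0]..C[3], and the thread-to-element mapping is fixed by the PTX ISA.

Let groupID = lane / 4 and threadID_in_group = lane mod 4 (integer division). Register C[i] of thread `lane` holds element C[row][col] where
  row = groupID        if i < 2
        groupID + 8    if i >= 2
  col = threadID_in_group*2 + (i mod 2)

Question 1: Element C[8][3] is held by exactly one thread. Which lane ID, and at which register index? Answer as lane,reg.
1,3

r=8⇒gr=0,Rb=1  c=3⇒th=1,odd=1
L=0*4+1=1  i=1*2+1=3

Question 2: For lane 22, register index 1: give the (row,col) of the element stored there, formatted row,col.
5,5

L=22->gid=22>>2=5, tid=22&3=2
[1]->row 5+0=5  col 2·2+1=5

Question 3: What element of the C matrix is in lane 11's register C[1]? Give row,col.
2,7

11: g=2,t=3
[1] (2+0,3*2+1) = (2,7)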